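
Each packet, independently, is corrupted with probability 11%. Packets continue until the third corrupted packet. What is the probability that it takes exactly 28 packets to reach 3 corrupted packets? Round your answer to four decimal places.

Y = trial on which the third success occurs; negative binomial, r=3, p=0.11.
P(Y=28) = C(27,2) · p^3 · (1−p)^25
= 351 · 0.001331 · 0.054294 = 0.025365

0.0254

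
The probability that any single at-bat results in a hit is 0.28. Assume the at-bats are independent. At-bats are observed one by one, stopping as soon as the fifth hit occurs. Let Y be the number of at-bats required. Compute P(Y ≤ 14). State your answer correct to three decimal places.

0.351

Finishing within 14 at-bats ⇔ at least 5 successes in the first 14. With X ~ Binomial(14, 0.28), P(Y ≤ 14) = 1 − P(X ≤ 4).
  k=0: C(14,0)·0.28^0·0.72^14 = 0.01006
  k=1: C(14,1)·0.28^1·0.72^13 = 0.05478
  k=2: C(14,2)·0.28^2·0.72^12 = 0.13847
  k=3: C(14,3)·0.28^3·0.72^11 = 0.21539
  k=4: C(14,4)·0.28^4·0.72^10 = 0.23035
1 − 0.64905 = 0.35095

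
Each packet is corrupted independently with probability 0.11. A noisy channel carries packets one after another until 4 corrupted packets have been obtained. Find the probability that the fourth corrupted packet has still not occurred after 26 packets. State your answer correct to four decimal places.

0.6807

Needing more than 26 packets ⇔ fewer than 4 successes in the first 26. With X ~ Binomial(26, 0.11), P(Y > 26) = P(X ≤ 3).
  k=0: C(26,0)·0.11^0·0.89^26 = 0.048321
  k=1: C(26,1)·0.11^1·0.89^25 = 0.155280
  k=2: C(26,2)·0.11^2·0.89^24 = 0.239899
  k=3: C(26,3)·0.11^3·0.89^23 = 0.237204
P(X ≤ 3) = 0.680705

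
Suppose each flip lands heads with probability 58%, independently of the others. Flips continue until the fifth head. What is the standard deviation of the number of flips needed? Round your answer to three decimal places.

2.499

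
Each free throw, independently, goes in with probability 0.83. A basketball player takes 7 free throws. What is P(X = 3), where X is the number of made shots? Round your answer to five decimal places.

0.01671

X ~ Binomial(n=7, p=0.83).
P(X=3) = C(7,3) · p^3 · (1−p)^4
= 35 · 0.57179 · 0.00083521 = 0.0167147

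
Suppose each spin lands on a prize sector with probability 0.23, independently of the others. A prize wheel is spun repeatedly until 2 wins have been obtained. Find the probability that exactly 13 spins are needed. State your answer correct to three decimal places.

Y = trial on which the second success occurs; negative binomial, r=2, p=0.23.
P(Y=13) = C(12,1) · p^2 · (1−p)^11
= 12 · 0.0529 · 0.056415 = 0.03581

0.036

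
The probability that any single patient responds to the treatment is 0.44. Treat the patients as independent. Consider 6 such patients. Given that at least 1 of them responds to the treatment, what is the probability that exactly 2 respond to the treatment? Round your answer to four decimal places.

0.2947

X ~ Binomial(6, 0.44). Want P(X=2 | X≥1) = P(X=2) / P(X≥1).
P(X=2) = C(6,2)·0.44^2·0.56^4 = 0.285594
P(X≥1) = 1 − 0.030841 = 0.969159
Ratio = 0.285594 / 0.969159 = 0.294682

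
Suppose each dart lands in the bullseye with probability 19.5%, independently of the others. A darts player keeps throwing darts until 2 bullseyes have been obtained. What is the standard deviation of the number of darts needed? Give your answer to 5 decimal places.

6.50696

Y = total darts until the second success; negative binomial with r=2, p=0.195.
SD(Y) = √[r(1−p)/p²] = √(42.3405654) = 6.5069628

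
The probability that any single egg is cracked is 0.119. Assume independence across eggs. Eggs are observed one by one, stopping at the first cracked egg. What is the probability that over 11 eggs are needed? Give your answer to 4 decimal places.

0.2482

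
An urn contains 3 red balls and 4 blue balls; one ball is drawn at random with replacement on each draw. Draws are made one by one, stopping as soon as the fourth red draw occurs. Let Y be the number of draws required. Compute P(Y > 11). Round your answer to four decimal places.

0.2329

Needing more than 11 draws ⇔ fewer than 4 successes in the first 11. With X ~ Binomial(11, 0.428571), P(Y > 11) = P(X ≤ 3).
  k=0: C(11,0)·0.428571^0·0.571429^11 = 0.002121
  k=1: C(11,1)·0.428571^1·0.571429^10 = 0.017500
  k=2: C(11,2)·0.428571^2·0.571429^9 = 0.065625
  k=3: C(11,3)·0.428571^3·0.571429^8 = 0.147655
P(X ≤ 3) = 0.232901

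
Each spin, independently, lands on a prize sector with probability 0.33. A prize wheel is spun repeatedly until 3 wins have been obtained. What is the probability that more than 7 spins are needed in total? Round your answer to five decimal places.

Needing more than 7 spins ⇔ fewer than 3 successes in the first 7. With X ~ Binomial(7, 0.33), P(Y > 7) = P(X ≤ 2).
  k=0: C(7,0)·0.33^0·0.67^7 = 0.0606071
  k=1: C(7,1)·0.33^1·0.67^6 = 0.2089589
  k=2: C(7,2)·0.33^2·0.67^5 = 0.3087601
P(X ≤ 2) = 0.5783261

0.57833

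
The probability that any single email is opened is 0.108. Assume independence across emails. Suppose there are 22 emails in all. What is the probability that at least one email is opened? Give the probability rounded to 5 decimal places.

P(at least one) = 1 − P(none) = 1 − (1 − 0.108)^22
= 1 − 0.0809146 = 0.9190854

0.91909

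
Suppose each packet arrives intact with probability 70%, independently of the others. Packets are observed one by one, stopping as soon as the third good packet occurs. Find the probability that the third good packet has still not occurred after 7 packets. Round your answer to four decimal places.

0.0288

Needing more than 7 packets ⇔ fewer than 3 successes in the first 7. With X ~ Binomial(7, 0.70), P(Y > 7) = P(X ≤ 2).
  k=0: C(7,0)·0.70^0·0.30^7 = 0.000219
  k=1: C(7,1)·0.70^1·0.30^6 = 0.003572
  k=2: C(7,2)·0.70^2·0.30^5 = 0.025005
P(X ≤ 2) = 0.028796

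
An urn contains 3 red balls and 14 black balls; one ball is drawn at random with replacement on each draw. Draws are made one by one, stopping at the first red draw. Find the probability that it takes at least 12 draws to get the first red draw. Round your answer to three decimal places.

0.118

Y = number of draws to the first success; geometric, p = 0.176471.
P(Y > 11) = P(first 11 all fail) = (1−p)^11 = 0.11816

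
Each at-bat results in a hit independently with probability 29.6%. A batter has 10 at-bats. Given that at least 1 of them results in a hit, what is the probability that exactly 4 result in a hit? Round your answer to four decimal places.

X ~ Binomial(10, 0.296). Want P(X=4 | X≥1) = P(X=4) / P(X≥1).
P(X=4) = C(10,4)·0.296^4·0.704^6 = 0.196256
P(X≥1) = 1 − 0.029904 = 0.970096
Ratio = 0.196256 / 0.970096 = 0.202305

0.2023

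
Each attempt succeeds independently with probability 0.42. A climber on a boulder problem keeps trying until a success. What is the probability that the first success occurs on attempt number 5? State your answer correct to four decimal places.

0.0475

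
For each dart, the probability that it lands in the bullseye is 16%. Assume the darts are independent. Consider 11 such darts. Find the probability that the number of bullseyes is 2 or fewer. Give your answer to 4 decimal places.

0.7479

X ~ Binomial(11, 0.16); P(X ≤ 2) = Σ C(11,k) p^k (1−p)^(11−k) over k:
  k=0: C(11,0)·0.16^0·0.84^11 = 0.146917
  k=1: C(11,1)·0.16^1·0.84^10 = 0.307826
  k=2: C(11,2)·0.16^2·0.84^9 = 0.293168
Total = 0.747911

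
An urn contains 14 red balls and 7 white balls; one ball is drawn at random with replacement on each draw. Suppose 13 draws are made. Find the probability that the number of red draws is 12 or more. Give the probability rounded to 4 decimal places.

X ~ Binomial(13, 0.666667); P(X ≥ 12) = Σ C(13,k) p^k (1−p)^(13−k) over k:
  k=12: C(13,12)·0.666667^12·0.333333^1 = 0.033399
  k=13: C(13,13)·0.666667^13·0.333333^0 = 0.005138
Total = 0.038537

0.0385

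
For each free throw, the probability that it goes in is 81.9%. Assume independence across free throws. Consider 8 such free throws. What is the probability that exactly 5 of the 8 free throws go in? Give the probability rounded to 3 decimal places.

0.122

X ~ Binomial(n=8, p=0.819).
P(X=5) = C(8,5) · p^5 · (1−p)^3
= 56 · 0.36848 · 0.0059297 = 0.12236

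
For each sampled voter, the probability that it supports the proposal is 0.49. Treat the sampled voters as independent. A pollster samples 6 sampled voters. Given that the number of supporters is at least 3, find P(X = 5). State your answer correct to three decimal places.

0.136

X ~ Binomial(6, 0.49). Want P(X=5 | X≥3) = P(X=5) / P(X≥3).
P(X=5) = C(6,5)·0.49^5·0.51^1 = 0.08644
P(X≥3) = 1 − 0.01760 − 0.10144 − 0.24365 = 0.63732
Ratio = 0.08644 / 0.63732 = 0.13563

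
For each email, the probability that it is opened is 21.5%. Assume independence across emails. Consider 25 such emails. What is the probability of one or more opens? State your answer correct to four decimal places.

P(at least one) = 1 − P(none) = 1 − (1 − 0.215)^25
= 1 − 0.002354 = 0.997646

0.9976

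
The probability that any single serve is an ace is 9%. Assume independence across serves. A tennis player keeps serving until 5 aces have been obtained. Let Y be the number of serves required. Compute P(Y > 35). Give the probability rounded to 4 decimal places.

0.7968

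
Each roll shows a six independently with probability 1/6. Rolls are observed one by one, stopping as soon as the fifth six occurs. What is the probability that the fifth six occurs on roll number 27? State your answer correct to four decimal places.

Y = trial on which the fifth success occurs; negative binomial, r=5, p=0.166667.
P(Y=27) = C(26,4) · p^5 · (1−p)^22
= 14950 · 0.0001286 · 0.018114 = 0.034826

0.0348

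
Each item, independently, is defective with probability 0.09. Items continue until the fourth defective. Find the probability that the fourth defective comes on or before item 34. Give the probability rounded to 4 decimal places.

0.3667

Finishing within 34 items ⇔ at least 4 successes in the first 34. With X ~ Binomial(34, 0.09), P(Y ≤ 34) = 1 − P(X ≤ 3).
  k=0: C(34,0)·0.09^0·0.91^34 = 0.040496
  k=1: C(34,1)·0.09^1·0.91^33 = 0.136172
  k=2: C(34,2)·0.09^2·0.91^32 = 0.222215
  k=3: C(34,3)·0.09^3·0.91^31 = 0.234424
1 − 0.633306 = 0.366694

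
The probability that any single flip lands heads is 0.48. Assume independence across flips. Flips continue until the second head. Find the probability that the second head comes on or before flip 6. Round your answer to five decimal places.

0.87073

Finishing within 6 flips ⇔ at least 2 successes in the first 6. With X ~ Binomial(6, 0.48), P(Y ≤ 6) = 1 − P(X ≤ 1).
  k=0: C(6,0)·0.48^0·0.52^6 = 0.0197706
  k=1: C(6,1)·0.48^1·0.52^5 = 0.1094988
1 − 0.1292694 = 0.8707306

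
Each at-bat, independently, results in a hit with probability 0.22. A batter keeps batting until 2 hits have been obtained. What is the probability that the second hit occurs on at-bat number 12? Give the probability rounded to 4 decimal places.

0.0444

Y = trial on which the second success occurs; negative binomial, r=2, p=0.22.
P(Y=12) = C(11,1) · p^2 · (1−p)^10
= 11 · 0.0484 · 0.083358 = 0.044380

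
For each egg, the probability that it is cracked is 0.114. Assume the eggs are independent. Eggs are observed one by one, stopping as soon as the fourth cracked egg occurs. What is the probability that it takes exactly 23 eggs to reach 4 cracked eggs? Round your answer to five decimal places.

Y = trial on which the fourth success occurs; negative binomial, r=4, p=0.114.
P(Y=23) = C(22,3) · p^4 · (1−p)^19
= 1540 · 0.0001689 · 0.10029 = 0.0260844

0.02608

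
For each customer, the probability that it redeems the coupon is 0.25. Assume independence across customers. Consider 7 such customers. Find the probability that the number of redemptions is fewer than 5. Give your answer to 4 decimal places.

0.9871

X ~ Binomial(7, 0.25); P(X ≤ 4) = Σ C(7,k) p^k (1−p)^(7−k) over k:
  k=0: C(7,0)·0.25^0·0.75^7 = 0.133484
  k=1: C(7,1)·0.25^1·0.75^6 = 0.311462
  k=2: C(7,2)·0.25^2·0.75^5 = 0.311462
  k=3: C(7,3)·0.25^3·0.75^4 = 0.173035
  k=4: C(7,4)·0.25^4·0.75^3 = 0.057678
Total = 0.987122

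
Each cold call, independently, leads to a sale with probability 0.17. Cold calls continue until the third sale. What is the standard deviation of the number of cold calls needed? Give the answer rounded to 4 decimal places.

9.2822

Y = total cold calls until the third success; negative binomial with r=3, p=0.17.
SD(Y) = √[r(1−p)/p²] = √(86.159170) = 9.282196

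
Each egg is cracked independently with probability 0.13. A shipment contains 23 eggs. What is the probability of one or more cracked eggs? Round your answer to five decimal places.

P(at least one) = 1 − P(none) = 1 − (1 − 0.13)^23
= 1 − 0.0406390 = 0.9593610

0.95936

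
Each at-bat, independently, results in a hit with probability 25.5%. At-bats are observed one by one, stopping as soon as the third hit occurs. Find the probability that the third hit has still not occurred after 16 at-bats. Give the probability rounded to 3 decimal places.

0.185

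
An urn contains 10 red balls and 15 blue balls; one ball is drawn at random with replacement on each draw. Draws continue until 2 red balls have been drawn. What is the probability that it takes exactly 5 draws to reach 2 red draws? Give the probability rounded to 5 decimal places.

Y = trial on which the second success occurs; negative binomial, r=2, p=0.40.
P(Y=5) = C(4,1) · p^2 · (1−p)^3
= 4 · 0.16 · 0.216 = 0.1382400

0.13824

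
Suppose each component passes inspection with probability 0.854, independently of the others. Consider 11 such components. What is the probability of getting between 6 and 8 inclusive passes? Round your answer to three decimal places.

X ~ Binomial(11, 0.854); P(6 ≤ X ≤ 8) = Σ C(11,k) p^k (1−p)^(11−k) over k:
  k=6: C(11,6)·0.854^6·0.146^5 = 0.01189
  k=7: C(11,7)·0.854^7·0.146^4 = 0.04967
  k=8: C(11,8)·0.854^8·0.146^3 = 0.14528
Total = 0.20684

0.207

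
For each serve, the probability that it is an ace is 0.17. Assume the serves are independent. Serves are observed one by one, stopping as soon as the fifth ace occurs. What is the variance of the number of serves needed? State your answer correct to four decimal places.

Y = total serves until the fifth success; negative binomial with r=5, p=0.17.
Var(Y) = r(1−p)/p² = 5·0.83 / 0.17² = 143.598616

143.5986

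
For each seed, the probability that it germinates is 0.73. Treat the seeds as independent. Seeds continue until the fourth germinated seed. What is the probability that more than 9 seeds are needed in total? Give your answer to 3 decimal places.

Needing more than 9 seeds ⇔ fewer than 4 successes in the first 9. With X ~ Binomial(9, 0.73), P(Y > 9) = P(X ≤ 3).
  k=0: C(9,0)·0.73^0·0.27^9 = 0.00001
  k=1: C(9,1)·0.73^1·0.27^8 = 0.00019
  k=2: C(9,2)·0.73^2·0.27^7 = 0.00201
  k=3: C(9,3)·0.73^3·0.27^6 = 0.01266
P(X ≤ 3) = 0.01486

0.015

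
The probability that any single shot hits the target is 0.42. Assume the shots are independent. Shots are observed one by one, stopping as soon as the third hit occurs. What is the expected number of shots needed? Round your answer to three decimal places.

Y = total shots until the third success; negative binomial with r=3, p=0.42.
E[Y] = r / p = 3 / 0.42 = 7.14286

7.143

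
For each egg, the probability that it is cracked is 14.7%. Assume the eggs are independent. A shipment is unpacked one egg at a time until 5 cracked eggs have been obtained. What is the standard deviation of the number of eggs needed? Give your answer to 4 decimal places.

Y = total eggs until the fifth success; negative binomial with r=5, p=0.147.
SD(Y) = √[r(1−p)/p²] = √(197.371466) = 14.048896

14.0489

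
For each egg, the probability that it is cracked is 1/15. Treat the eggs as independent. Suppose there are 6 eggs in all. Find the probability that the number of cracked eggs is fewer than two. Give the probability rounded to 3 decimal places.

0.944

X ~ Binomial(6, 0.066667); P(X ≤ 1) = Σ C(6,k) p^k (1−p)^(6−k) over k:
  k=0: C(6,0)·0.066667^0·0.933333^6 = 0.66103
  k=1: C(6,1)·0.066667^1·0.933333^5 = 0.28330
Total = 0.94433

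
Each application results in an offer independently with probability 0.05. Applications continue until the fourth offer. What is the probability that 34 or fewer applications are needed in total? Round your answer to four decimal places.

Finishing within 34 applications ⇔ at least 4 successes in the first 34. With X ~ Binomial(34, 0.05), P(Y ≤ 34) = 1 − P(X ≤ 3).
  k=0: C(34,0)·0.05^0·0.95^34 = 0.174825
  k=1: C(34,1)·0.05^1·0.95^33 = 0.312844
  k=2: C(34,2)·0.05^2·0.95^32 = 0.271680
  k=3: C(34,3)·0.05^3·0.95^31 = 0.152522
1 − 0.911871 = 0.088129

0.0881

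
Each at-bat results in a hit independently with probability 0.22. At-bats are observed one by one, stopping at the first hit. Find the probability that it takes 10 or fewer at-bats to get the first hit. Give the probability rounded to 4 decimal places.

0.9166

Y = number of at-bats to the first success; geometric, p = 0.22.
P(Y ≤ 10) = 1 − (1−p)^10 = 1 − 0.083358 = 0.916642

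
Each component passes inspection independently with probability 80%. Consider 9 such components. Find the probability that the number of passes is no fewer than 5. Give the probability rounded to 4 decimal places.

X ~ Binomial(9, 0.80); P(X ≥ 5) = Σ C(9,k) p^k (1−p)^(9−k) over k:
  k=5: C(9,5)·0.80^5·0.20^4 = 0.066060
  k=6: C(9,6)·0.80^6·0.20^3 = 0.176161
  k=7: C(9,7)·0.80^7·0.20^2 = 0.301990
  k=8: C(9,8)·0.80^8·0.20^1 = 0.301990
  k=9: C(9,9)·0.80^9·0.20^0 = 0.134218
Total = 0.980419

0.9804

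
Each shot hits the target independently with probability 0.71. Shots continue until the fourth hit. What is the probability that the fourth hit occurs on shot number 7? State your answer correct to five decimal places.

Y = trial on which the fourth success occurs; negative binomial, r=4, p=0.71.
P(Y=7) = C(6,3) · p^4 · (1−p)^3
= 20 · 0.25412 · 0.024389 = 0.1239531

0.12395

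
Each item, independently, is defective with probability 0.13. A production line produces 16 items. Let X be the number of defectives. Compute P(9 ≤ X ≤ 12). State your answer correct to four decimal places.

X ~ Binomial(16, 0.13); P(9 ≤ X ≤ 12) = Σ C(16,k) p^k (1−p)^(16−k) over k:
  k=9: C(16,9)·0.13^9·0.87^7 = 0.000046
  k=10: C(16,10)·0.13^10·0.87^6 = 0.000005
  k=11: C(16,11)·0.13^11·0.87^5 = 0.000000
  k=12: C(16,12)·0.13^12·0.87^4 = 0.000000
Total = 0.000051

0.0001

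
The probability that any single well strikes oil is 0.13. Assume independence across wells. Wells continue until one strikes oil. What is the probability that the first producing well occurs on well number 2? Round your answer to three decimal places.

Geometric (trials to first success), p = 0.13.
P(Y = 2) = (1−p)^1 · p = 0.87 · 0.13 = 0.11310

0.113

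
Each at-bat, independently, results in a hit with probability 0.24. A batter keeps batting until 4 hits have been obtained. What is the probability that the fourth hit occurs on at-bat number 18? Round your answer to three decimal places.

0.048

Y = trial on which the fourth success occurs; negative binomial, r=4, p=0.24.
P(Y=18) = C(17,3) · p^4 · (1−p)^14
= 680 · 0.0033178 · 0.021448 = 0.04839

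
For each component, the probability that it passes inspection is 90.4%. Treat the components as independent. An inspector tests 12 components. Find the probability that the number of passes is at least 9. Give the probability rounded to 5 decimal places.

X ~ Binomial(12, 0.904); P(X ≥ 9) = Σ C(12,k) p^k (1−p)^(12−k) over k:
  k=9: C(12,9)·0.904^9·0.096^3 = 0.0784788
  k=10: C(12,10)·0.904^10·0.096^2 = 0.2217026
  k=11: C(12,11)·0.904^11·0.096^1 = 0.3795817
  k=12: C(12,12)·0.904^12·0.096^0 = 0.2978662
Total = 0.9776292

0.97763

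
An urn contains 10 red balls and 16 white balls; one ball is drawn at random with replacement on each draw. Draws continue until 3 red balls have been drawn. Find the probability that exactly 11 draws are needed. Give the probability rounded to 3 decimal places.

0.053

Y = trial on which the third success occurs; negative binomial, r=3, p=0.384615.
P(Y=11) = C(10,2) · p^3 · (1−p)^8
= 45 · 0.056896 · 0.020567 = 0.05266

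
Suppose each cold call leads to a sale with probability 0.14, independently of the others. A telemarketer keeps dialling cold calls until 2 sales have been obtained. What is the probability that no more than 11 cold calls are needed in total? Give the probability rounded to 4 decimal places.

0.4689

Finishing within 11 cold calls ⇔ at least 2 successes in the first 11. With X ~ Binomial(11, 0.14), P(Y ≤ 11) = 1 − P(X ≤ 1).
  k=0: C(11,0)·0.14^0·0.86^11 = 0.190319
  k=1: C(11,1)·0.14^1·0.86^10 = 0.340804
1 − 0.531124 = 0.468876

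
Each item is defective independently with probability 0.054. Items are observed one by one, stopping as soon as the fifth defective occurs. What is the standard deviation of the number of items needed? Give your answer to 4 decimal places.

Y = total items until the fifth success; negative binomial with r=5, p=0.054.
SD(Y) = √[r(1−p)/p²] = √(1622.085048) = 40.275117

40.2751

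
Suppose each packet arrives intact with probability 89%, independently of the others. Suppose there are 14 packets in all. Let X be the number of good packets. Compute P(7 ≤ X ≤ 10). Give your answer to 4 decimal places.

0.0594

X ~ Binomial(14, 0.89); P(7 ≤ X ≤ 10) = Σ C(14,k) p^k (1−p)^(14−k) over k:
  k=7: C(14,7)·0.89^7·0.11^7 = 0.000296
  k=8: C(14,8)·0.89^8·0.11^6 = 0.002094
  k=9: C(14,9)·0.89^9·0.11^5 = 0.011296
  k=10: C(14,10)·0.89^10·0.11^4 = 0.045699
Total = 0.059385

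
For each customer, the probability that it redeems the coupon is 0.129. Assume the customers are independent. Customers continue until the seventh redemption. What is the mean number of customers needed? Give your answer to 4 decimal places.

54.2636

Y = total customers until the seventh success; negative binomial with r=7, p=0.129.
E[Y] = r / p = 7 / 0.129 = 54.263566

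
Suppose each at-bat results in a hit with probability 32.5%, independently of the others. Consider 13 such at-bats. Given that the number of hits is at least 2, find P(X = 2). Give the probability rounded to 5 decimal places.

X ~ Binomial(13, 0.325). Want P(X=2 | X≥2) = P(X=2) / P(X≥2).
P(X=2) = C(13,2)·0.325^2·0.675^11 = 0.1091950
P(X≥2) = 1 − 0.0060388 − 0.0377983 = 0.9561629
Ratio = 0.1091950 / 0.9561629 = 0.1142013

0.11420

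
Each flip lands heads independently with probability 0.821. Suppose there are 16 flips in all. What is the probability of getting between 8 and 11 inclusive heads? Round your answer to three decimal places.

X ~ Binomial(16, 0.821); P(8 ≤ X ≤ 11) = Σ C(16,k) p^k (1−p)^(16−k) over k:
  k=8: C(16,8)·0.821^8·0.179^8 = 0.00280
  k=9: C(16,9)·0.821^9·0.179^7 = 0.01142
  k=10: C(16,10)·0.821^10·0.179^6 = 0.03665
  k=11: C(16,11)·0.821^11·0.179^5 = 0.09169
Total = 0.14256

0.143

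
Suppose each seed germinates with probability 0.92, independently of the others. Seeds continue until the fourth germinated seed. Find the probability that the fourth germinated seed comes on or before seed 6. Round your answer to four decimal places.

Finishing within 6 seeds ⇔ at least 4 successes in the first 6. With X ~ Binomial(6, 0.92), P(Y ≤ 6) = 1 − P(X ≤ 3).
  k=0: C(6,0)·0.92^0·0.08^6 = 0.000000
  k=1: C(6,1)·0.92^1·0.08^5 = 0.000018
  k=2: C(6,2)·0.92^2·0.08^4 = 0.000520
  k=3: C(6,3)·0.92^3·0.08^3 = 0.007974
1 − 0.008512 = 0.991488

0.9915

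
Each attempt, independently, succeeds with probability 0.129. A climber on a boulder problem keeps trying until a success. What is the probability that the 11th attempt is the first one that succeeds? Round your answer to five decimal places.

0.03242

Geometric (trials to first success), p = 0.129.
P(Y = 11) = (1−p)^10 · p = 0.25129 · 0.129 = 0.0324169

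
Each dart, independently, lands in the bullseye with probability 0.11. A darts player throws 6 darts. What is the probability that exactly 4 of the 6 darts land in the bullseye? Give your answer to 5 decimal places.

X ~ Binomial(n=6, p=0.11).
P(X=4) = C(6,4) · p^4 · (1−p)^2
= 15 · 0.00014641 · 0.7921 = 0.0017396

0.00174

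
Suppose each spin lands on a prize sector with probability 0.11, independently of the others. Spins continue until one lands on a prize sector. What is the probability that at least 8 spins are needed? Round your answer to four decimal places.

0.4423

Y = number of spins to the first success; geometric, p = 0.11.
P(Y > 7) = P(first 7 all fail) = (1−p)^7 = 0.442313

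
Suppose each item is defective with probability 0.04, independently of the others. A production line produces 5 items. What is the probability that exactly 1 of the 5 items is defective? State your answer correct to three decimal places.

X ~ Binomial(n=5, p=0.04).
P(X=1) = C(5,1) · p^1 · (1−p)^4
= 5 · 0.04 · 0.84935 = 0.16987

0.170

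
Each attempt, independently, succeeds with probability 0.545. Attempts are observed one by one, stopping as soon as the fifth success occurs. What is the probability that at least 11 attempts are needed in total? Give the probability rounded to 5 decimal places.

0.27230

Needing more than 10 attempts ⇔ fewer than 5 successes in the first 10. With X ~ Binomial(10, 0.545), P(Y > 10) = P(X ≤ 4).
  k=0: C(10,0)·0.545^0·0.455^10 = 0.0003803
  k=1: C(10,1)·0.545^1·0.455^9 = 0.0045551
  k=2: C(10,2)·0.545^2·0.455^8 = 0.0245526
  k=3: C(10,3)·0.545^3·0.455^7 = 0.0784243
  k=4: C(10,4)·0.545^4·0.455^6 = 0.1643894
P(X ≤ 4) = 0.2723016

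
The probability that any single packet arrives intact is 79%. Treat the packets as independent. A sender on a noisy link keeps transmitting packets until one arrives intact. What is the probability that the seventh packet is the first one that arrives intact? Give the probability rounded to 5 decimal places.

Geometric (trials to first success), p = 0.79.
P(Y = 7) = (1−p)^6 · p = 8.5766e-05 · 0.79 = 0.0000678

0.00007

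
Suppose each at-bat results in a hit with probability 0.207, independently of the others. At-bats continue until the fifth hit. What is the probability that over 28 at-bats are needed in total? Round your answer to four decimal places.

Needing more than 28 at-bats ⇔ fewer than 5 successes in the first 28. With X ~ Binomial(28, 0.207), P(Y > 28) = P(X ≤ 4).
  k=0: C(28,0)·0.207^0·0.793^28 = 0.001512
  k=1: C(28,1)·0.207^1·0.793^27 = 0.011054
  k=2: C(28,2)·0.207^2·0.793^26 = 0.038953
  k=3: C(28,3)·0.207^3·0.793^25 = 0.088122
  k=4: C(28,4)·0.207^4·0.793^24 = 0.143768
P(X ≤ 4) = 0.283408

0.2834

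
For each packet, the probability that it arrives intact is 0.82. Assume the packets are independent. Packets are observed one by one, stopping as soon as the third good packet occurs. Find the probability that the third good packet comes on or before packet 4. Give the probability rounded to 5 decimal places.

0.84911

Finishing within 4 packets ⇔ at least 3 successes in the first 4. With X ~ Binomial(4, 0.82), P(Y ≤ 4) = 1 − P(X ≤ 2).
  k=0: C(4,0)·0.82^0·0.18^4 = 0.0010498
  k=1: C(4,1)·0.82^1·0.18^3 = 0.0191290
  k=2: C(4,2)·0.82^2·0.18^2 = 0.1307146
1 − 0.1508933 = 0.8491067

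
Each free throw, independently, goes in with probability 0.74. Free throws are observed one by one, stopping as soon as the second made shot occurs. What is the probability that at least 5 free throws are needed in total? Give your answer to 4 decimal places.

0.0566

Needing more than 4 free throws ⇔ fewer than 2 successes in the first 4. With X ~ Binomial(4, 0.74), P(Y > 4) = P(X ≤ 1).
  k=0: C(4,0)·0.74^0·0.26^4 = 0.004570
  k=1: C(4,1)·0.74^1·0.26^3 = 0.052025
P(X ≤ 1) = 0.056595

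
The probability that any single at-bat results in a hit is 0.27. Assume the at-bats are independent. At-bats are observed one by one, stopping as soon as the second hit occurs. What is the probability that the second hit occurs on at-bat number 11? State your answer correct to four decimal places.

0.0429

Y = trial on which the second success occurs; negative binomial, r=2, p=0.27.
P(Y=11) = C(10,1) · p^2 · (1−p)^9
= 10 · 0.0729 · 0.058872 = 0.042917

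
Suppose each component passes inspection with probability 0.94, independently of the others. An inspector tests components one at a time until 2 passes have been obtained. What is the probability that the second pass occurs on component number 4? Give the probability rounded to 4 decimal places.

0.0095

Y = trial on which the second success occurs; negative binomial, r=2, p=0.94.
P(Y=4) = C(3,1) · p^2 · (1−p)^2
= 3 · 0.8836 · 0.0036 = 0.009543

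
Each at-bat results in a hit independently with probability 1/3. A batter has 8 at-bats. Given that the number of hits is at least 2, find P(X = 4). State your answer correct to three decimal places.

X ~ Binomial(8, 0.333333). Want P(X=4 | X≥2) = P(X=4) / P(X≥2).
P(X=4) = C(8,4)·0.333333^4·0.666667^4 = 0.17071
P(X≥2) = 1 − 0.03902 − 0.15607 = 0.80491
Ratio = 0.17071 / 0.80491 = 0.21208

0.212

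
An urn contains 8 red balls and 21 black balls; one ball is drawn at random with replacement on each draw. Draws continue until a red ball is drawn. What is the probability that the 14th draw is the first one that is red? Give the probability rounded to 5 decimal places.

0.00415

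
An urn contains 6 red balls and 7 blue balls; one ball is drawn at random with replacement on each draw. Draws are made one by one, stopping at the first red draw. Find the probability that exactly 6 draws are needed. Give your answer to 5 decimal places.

0.02089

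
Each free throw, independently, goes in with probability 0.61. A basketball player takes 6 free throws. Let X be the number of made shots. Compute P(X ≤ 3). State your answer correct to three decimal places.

X ~ Binomial(6, 0.61); P(X ≤ 3) = Σ C(6,k) p^k (1−p)^(6−k) over k:
  k=0: C(6,0)·0.61^0·0.39^6 = 0.00352
  k=1: C(6,1)·0.61^1·0.39^5 = 0.03302
  k=2: C(6,2)·0.61^2·0.39^4 = 0.12912
  k=3: C(6,3)·0.61^3·0.39^3 = 0.26929
Total = 0.43495

0.435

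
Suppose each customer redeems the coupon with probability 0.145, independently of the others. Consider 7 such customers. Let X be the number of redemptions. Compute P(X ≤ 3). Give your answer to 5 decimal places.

0.98929

X ~ Binomial(7, 0.145); P(X ≤ 3) = Σ C(7,k) p^k (1−p)^(7−k) over k:
  k=0: C(7,0)·0.145^0·0.855^7 = 0.3340126
  k=1: C(7,1)·0.145^1·0.855^6 = 0.3965178
  k=2: C(7,2)·0.145^2·0.855^5 = 0.2017371
  k=3: C(7,3)·0.145^3·0.855^4 = 0.0570212
Total = 0.9892888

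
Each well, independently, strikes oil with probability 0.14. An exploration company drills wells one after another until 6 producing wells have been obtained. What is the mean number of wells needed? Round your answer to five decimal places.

Y = total wells until the sixth success; negative binomial with r=6, p=0.14.
E[Y] = r / p = 6 / 0.14 = 42.8571429

42.85714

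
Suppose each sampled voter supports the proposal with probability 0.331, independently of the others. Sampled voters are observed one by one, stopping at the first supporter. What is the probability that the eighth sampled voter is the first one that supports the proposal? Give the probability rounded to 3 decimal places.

0.020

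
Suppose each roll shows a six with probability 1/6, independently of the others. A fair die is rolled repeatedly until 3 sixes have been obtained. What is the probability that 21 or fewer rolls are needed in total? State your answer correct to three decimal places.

Finishing within 21 rolls ⇔ at least 3 successes in the first 21. With X ~ Binomial(21, 0.166667), P(Y ≤ 21) = 1 − P(X ≤ 2).
  k=0: C(21,0)·0.166667^0·0.833333^21 = 0.02174
  k=1: C(21,1)·0.166667^1·0.833333^20 = 0.09129
  k=2: C(21,2)·0.166667^2·0.833333^19 = 0.18259
1 − 0.29562 = 0.70438

0.704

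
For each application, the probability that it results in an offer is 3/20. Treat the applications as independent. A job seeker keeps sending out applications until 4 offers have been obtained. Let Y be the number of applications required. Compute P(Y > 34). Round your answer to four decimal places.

Needing more than 34 applications ⇔ fewer than 4 successes in the first 34. With X ~ Binomial(34, 0.15), P(Y > 34) = P(X ≤ 3).
  k=0: C(34,0)·0.15^0·0.85^34 = 0.003983
  k=1: C(34,1)·0.15^1·0.85^33 = 0.023900
  k=2: C(34,2)·0.15^2·0.85^32 = 0.069591
  k=3: C(34,3)·0.15^3·0.85^31 = 0.130994
P(X ≤ 3) = 0.228468

0.2285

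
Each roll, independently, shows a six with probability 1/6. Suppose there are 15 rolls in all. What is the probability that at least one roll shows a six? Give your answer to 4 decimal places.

0.9351

P(at least one) = 1 − P(none) = 1 − (1 − 0.166667)^15
= 1 − 0.064905 = 0.935095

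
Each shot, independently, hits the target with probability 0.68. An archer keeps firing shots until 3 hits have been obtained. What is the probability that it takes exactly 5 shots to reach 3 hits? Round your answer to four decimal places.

Y = trial on which the third success occurs; negative binomial, r=3, p=0.68.
P(Y=5) = C(4,2) · p^3 · (1−p)^2
= 6 · 0.31443 · 0.1024 = 0.193187

0.1932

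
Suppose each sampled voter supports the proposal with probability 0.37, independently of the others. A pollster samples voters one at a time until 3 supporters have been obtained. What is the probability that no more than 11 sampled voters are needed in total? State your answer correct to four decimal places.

0.8360

Finishing within 11 sampled voters ⇔ at least 3 successes in the first 11. With X ~ Binomial(11, 0.37), P(Y ≤ 11) = 1 − P(X ≤ 2).
  k=0: C(11,0)·0.37^0·0.63^11 = 0.006205
  k=1: C(11,1)·0.37^1·0.63^10 = 0.040087
  k=2: C(11,2)·0.37^2·0.63^9 = 0.117715
1 − 0.164007 = 0.835993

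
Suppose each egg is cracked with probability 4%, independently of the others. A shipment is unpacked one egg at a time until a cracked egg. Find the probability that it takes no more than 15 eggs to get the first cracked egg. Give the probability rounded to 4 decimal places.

Y = number of eggs to the first success; geometric, p = 0.04.
P(Y ≤ 15) = 1 − (1−p)^15 = 1 − 0.542086 = 0.457914

0.4579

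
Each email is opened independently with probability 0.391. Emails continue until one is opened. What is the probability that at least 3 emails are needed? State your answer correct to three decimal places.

Y = number of emails to the first success; geometric, p = 0.391.
P(Y > 2) = P(first 2 all fail) = (1−p)^2 = 0.37088

0.371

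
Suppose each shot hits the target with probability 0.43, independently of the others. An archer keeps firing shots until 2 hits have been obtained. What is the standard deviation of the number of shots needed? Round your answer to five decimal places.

Y = total shots until the second success; negative binomial with r=2, p=0.43.
SD(Y) = √[r(1−p)/p²] = √(6.1654949) = 2.4830415

2.48304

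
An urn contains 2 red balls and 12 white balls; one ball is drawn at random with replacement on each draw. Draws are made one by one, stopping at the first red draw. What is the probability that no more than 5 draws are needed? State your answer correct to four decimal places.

0.5373

Y = number of draws to the first success; geometric, p = 0.142857.
P(Y ≤ 5) = 1 − (1−p)^5 = 1 − 0.462664 = 0.537336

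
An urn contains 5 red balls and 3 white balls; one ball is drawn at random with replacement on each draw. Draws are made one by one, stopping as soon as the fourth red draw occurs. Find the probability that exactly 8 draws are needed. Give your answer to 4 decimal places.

0.1056

Y = trial on which the fourth success occurs; negative binomial, r=4, p=0.625.
P(Y=8) = C(7,3) · p^4 · (1−p)^4
= 35 · 0.15259 · 0.019775 = 0.105612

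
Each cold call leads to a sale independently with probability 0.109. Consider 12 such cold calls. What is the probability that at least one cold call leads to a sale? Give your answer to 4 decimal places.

P(at least one) = 1 − P(none) = 1 − (1 − 0.109)^12
= 1 − 0.250341 = 0.749659

0.7497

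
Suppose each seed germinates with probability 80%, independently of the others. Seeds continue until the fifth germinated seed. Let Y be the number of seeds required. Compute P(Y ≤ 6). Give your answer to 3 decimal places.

0.655

Finishing within 6 seeds ⇔ at least 5 successes in the first 6. With X ~ Binomial(6, 0.80), P(Y ≤ 6) = 1 − P(X ≤ 4).
  k=0: C(6,0)·0.80^0·0.20^6 = 0.00006
  k=1: C(6,1)·0.80^1·0.20^5 = 0.00154
  k=2: C(6,2)·0.80^2·0.20^4 = 0.01536
  k=3: C(6,3)·0.80^3·0.20^3 = 0.08192
  k=4: C(6,4)·0.80^4·0.20^2 = 0.24576
1 − 0.34464 = 0.65536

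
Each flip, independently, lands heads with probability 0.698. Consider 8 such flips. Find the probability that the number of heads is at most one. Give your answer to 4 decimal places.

X ~ Binomial(8, 0.698); P(X ≤ 1) = Σ C(8,k) p^k (1−p)^(8−k) over k:
  k=0: C(8,0)·0.698^0·0.302^8 = 0.000069
  k=1: C(8,1)·0.698^1·0.302^7 = 0.001279
Total = 0.001349

0.0013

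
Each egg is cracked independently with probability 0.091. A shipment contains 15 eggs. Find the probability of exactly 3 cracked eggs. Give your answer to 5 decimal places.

0.10912

X ~ Binomial(n=15, p=0.091).
P(X=3) = C(15,3) · p^3 · (1−p)^12
= 455 · 0.00075357 · 0.31825 = 0.1091195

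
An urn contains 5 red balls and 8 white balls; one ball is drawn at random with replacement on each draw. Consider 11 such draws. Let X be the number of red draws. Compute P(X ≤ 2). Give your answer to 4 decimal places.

X ~ Binomial(11, 0.384615); P(X ≤ 2) = Σ C(11,k) p^k (1−p)^(11−k) over k:
  k=0: C(11,0)·0.384615^0·0.615385^11 = 0.004793
  k=1: C(11,1)·0.384615^1·0.615385^10 = 0.032952
  k=2: C(11,2)·0.384615^2·0.615385^9 = 0.102976
Total = 0.140721

0.1407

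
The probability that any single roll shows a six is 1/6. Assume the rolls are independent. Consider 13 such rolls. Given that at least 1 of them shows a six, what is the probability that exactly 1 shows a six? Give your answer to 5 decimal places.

0.26806

X ~ Binomial(13, 0.166667). Want P(X=1 | X≥1) = P(X=1) / P(X≥1).
P(X=1) = C(13,1)·0.166667^1·0.833333^12 = 0.2430061
P(X≥1) = 1 − 0.0934639 = 0.9065361
Ratio = 0.2430061 / 0.9065361 = 0.2680600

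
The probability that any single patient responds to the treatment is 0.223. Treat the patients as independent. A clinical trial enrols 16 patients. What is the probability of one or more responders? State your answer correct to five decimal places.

0.98235

P(at least one) = 1 − P(none) = 1 − (1 − 0.223)^16
= 1 − 0.0176497 = 0.9823503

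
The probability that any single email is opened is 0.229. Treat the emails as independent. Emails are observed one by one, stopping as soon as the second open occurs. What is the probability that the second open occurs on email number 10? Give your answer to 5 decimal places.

0.05893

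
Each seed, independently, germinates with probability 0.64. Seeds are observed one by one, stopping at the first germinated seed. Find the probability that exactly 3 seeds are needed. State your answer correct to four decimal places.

0.0829

Geometric (trials to first success), p = 0.64.
P(Y = 3) = (1−p)^2 · p = 0.1296 · 0.64 = 0.082944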